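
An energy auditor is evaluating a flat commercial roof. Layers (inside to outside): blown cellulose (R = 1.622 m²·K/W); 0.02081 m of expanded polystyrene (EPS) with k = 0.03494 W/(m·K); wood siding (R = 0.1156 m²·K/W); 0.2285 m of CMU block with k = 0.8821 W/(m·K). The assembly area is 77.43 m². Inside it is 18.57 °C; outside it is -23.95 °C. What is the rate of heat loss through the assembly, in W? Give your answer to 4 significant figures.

0.02081/0.03494 = 0.59559
0.2285/0.8821 = 0.25904
R_total = 1.622 + 0.59559 + 0.1156 + 0.25904 = 2.5922 m²·K/W
Q = A·ΔT/R = 77.43 × (18.57 − (-23.95)) / 2.5922 = 1270.1 W

1270 W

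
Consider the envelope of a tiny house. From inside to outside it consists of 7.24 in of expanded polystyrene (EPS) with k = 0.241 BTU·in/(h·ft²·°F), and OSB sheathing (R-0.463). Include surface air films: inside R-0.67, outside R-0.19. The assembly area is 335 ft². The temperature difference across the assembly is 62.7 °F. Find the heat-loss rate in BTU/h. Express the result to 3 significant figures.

670 BTU/h

7.24/0.241 = 30.04
R_total = 0.67 + 30.04 + 0.463 + 0.19 = 31.36 ft²·°F·h/BTU
Q = A·ΔT/R = 335 × 62.7 / 31.36 = 669.7 BTU/h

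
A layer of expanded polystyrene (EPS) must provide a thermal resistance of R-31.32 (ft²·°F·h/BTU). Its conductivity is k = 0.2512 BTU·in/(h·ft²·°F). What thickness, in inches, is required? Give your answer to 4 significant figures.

7.868 in

L = R × k = 31.32 × 0.2512 = 7.8676 in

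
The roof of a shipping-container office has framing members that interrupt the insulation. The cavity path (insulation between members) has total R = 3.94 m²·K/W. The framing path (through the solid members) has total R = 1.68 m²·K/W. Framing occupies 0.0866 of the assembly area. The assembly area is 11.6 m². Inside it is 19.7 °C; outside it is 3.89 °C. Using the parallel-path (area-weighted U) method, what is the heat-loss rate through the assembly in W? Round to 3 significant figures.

U_eff = 0.9134/3.94 + 0.0866/1.68 = 0.2318 + 0.05155 = 0.2834
R_eff = 1/U_eff = 3.529 m²·K/W
Q = 11.6 × (19.7 − 3.89) / 3.529 = 51.97 W

52.0 W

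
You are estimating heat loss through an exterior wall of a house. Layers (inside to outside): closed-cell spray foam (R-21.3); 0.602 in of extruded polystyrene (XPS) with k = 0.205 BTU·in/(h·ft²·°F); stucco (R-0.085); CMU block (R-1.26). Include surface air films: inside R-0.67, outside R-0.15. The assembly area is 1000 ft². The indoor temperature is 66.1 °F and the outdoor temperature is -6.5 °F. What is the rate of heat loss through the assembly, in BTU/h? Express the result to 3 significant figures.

0.602/0.205 = 2.937
R_total = 0.67 + 21.3 + 2.937 + 0.085 + 1.26 + 0.15 = 26.4 ft²·°F·h/BTU
Q = A·ΔT/R = 1000 × (66.1 − (-6.5)) / 26.4 = 2750 BTU/h

2750 BTU/h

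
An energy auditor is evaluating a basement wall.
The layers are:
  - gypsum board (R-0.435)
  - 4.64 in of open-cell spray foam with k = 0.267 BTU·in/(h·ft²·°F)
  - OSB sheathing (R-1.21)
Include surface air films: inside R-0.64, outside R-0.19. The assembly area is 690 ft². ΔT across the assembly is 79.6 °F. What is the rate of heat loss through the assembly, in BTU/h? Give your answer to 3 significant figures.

4.64/0.267 = 17.38
R_total = 0.64 + 0.435 + 17.38 + 1.21 + 0.19 = 19.85 ft²·°F·h/BTU
Q = A·ΔT/R = 690 × 79.6 / 19.85 = 2766 BTU/h

2770 BTU/h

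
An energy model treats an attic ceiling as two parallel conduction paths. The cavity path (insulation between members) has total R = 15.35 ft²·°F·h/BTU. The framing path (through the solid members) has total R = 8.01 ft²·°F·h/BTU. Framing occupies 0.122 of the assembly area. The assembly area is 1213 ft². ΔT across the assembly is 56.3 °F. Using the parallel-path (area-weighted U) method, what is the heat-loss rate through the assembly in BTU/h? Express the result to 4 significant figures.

4946 BTU/h

U_eff = 0.878/15.35 + 0.122/8.01 = 0.057199 + 0.015231 = 0.07243
R_eff = 1/U_eff = 13.806 ft²·°F·h/BTU
Q = 1213 × 56.3 / 13.806 = 4946.4 BTU/h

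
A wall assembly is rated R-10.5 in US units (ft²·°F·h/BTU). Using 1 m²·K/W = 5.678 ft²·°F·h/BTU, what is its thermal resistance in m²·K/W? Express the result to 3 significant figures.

1.85 m²·K/W

R_SI = 10.5/5.678 = 1.849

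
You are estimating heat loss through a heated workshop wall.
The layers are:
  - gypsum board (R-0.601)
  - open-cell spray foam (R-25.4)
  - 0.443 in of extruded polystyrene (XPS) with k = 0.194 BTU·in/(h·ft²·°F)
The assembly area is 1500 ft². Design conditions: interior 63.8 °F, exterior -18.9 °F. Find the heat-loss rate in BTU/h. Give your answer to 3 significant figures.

0.443/0.194 = 2.284
R_total = 0.601 + 25.4 + 2.284 = 28.28 ft²·°F·h/BTU
Q = A·ΔT/R = 1500 × (63.8 − (-18.9)) / 28.28 = 4386 BTU/h

4390 BTU/h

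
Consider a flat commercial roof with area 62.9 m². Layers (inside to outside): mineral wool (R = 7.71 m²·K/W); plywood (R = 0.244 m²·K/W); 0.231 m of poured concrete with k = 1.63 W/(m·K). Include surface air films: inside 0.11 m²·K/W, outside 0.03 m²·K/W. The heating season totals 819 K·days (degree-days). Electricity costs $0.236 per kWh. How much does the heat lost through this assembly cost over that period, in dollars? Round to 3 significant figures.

35.4 dollars

0.231/1.63 = 0.1417
R_total = 0.11 + 7.71 + 0.244 + 0.1417 + 0.03 = 8.236 m²·K/W
E = A × HDD × 24 / R / 1000 = 62.9 × 819 × 24 / 8.236 / 1000 = 150.1 kWh
Cost = 150.1 × 0.236 = $35.43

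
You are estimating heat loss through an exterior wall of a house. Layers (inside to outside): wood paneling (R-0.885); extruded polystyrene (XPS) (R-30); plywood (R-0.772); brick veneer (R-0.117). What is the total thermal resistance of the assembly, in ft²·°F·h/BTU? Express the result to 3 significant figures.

R_total = 0.885 + 30 + 0.772 + 0.117 = 31.77 ft²·°F·h/BTU

31.8 ft²·°F·h/BTU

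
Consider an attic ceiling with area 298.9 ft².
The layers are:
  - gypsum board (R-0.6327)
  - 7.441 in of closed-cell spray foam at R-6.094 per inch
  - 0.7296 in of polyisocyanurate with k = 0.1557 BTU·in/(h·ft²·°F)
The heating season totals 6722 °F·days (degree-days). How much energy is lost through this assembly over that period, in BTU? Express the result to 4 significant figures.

7.441 × 6.094 = 45.345
0.7296/0.1557 = 4.6859
R_total = 0.6327 + 45.345 + 4.6859 = 50.664 ft²·°F·h/BTU
E = A × HDD × 24 / R = 298.9 × 6722 × 24 / 50.664 = 951780 BTU

951800 BTU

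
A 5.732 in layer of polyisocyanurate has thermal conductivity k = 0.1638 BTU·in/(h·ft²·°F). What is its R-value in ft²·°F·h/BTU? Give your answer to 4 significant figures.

R = L/k = 5.732/0.1638 = 34.994 ft²·°F·h/BTU

34.99 ft²·°F·h/BTU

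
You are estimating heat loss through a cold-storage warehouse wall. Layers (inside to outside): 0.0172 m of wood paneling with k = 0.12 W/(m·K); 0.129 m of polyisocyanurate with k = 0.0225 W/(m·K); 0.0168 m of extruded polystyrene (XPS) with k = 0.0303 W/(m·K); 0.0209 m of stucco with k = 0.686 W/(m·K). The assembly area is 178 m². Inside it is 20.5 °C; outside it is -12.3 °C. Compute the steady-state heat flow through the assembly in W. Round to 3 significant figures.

904 W

0.0172/0.12 = 0.1433
0.129/0.0225 = 5.733
0.0168/0.0303 = 0.5545
0.0209/0.686 = 0.03047
R_total = 0.1433 + 5.733 + 0.5545 + 0.03047 = 6.462 m²·K/W
Q = A·ΔT/R = 178 × (20.5 − (-12.3)) / 6.462 = 903.6 W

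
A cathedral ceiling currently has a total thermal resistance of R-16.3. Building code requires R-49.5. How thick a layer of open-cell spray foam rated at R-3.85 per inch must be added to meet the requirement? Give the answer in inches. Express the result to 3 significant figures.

8.62 in

ΔR = 49.5 − 16.3 = 33.2 ft²·°F·h/BTU
L = ΔR / (R/in) = 33.2/3.85 = 8.623 in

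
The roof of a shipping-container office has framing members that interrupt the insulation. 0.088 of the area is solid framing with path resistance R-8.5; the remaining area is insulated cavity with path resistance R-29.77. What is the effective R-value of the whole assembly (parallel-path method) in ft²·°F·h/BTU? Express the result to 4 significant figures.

24.40 ft²·°F·h/BTU

U_eff = 0.912/29.77 + 0.088/8.5 = 0.030635 + 0.010353 = 0.040988
R_eff = 1/U_eff = 24.397 ft²·°F·h/BTU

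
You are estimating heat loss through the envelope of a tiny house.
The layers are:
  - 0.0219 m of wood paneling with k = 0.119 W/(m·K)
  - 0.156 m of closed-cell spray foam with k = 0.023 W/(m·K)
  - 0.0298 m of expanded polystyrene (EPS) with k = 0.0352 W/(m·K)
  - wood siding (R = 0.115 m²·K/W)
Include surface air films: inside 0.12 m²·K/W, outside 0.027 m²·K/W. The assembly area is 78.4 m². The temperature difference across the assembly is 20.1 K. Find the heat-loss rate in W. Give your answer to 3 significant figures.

195 W

0.0219/0.119 = 0.184
0.156/0.023 = 6.783
0.0298/0.0352 = 0.8466
R_total = 0.12 + 0.184 + 6.783 + 0.8466 + 0.115 + 0.027 = 8.075 m²·K/W
Q = A·ΔT/R = 78.4 × 20.1 / 8.075 = 195.1 W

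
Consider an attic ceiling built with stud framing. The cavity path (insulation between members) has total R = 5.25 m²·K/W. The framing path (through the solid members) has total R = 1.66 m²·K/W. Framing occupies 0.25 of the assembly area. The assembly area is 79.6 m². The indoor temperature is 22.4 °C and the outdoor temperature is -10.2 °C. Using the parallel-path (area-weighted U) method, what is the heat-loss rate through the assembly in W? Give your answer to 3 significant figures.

U_eff = 0.75/5.25 + 0.25/1.66 = 0.1429 + 0.1506 = 0.2935
R_eff = 1/U_eff = 3.408 m²·K/W
Q = 79.6 × (22.4 − (-10.2)) / 3.408 = 761.5 W

762 W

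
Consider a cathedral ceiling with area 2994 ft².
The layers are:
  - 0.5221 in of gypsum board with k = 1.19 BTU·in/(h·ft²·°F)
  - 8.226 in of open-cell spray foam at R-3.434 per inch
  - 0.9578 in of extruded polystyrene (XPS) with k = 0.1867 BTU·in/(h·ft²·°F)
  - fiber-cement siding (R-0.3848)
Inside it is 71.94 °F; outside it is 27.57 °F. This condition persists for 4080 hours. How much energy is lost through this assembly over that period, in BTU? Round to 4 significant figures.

15850000 BTU

0.5221/1.19 = 0.43874
8.226 × 3.434 = 28.248
0.9578/0.1867 = 5.1302
R_total = 0.43874 + 28.248 + 5.1302 + 0.3848 = 34.202 ft²·°F·h/BTU
Q = 2994 × (71.94 − 27.57) / 34.202 = 3884.1 BTU/h
E = 3884.1 × 4080 = 15847000 BTU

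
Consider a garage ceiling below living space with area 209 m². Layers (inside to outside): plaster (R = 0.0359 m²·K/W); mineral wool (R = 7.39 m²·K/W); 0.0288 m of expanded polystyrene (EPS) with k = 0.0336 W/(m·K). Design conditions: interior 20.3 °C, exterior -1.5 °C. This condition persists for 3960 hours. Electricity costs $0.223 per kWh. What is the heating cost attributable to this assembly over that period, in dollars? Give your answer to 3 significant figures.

486 dollars

0.0288/0.0336 = 0.8571
R_total = 0.0359 + 7.39 + 0.8571 = 8.283 m²·K/W
Q = 209 × (20.3 − (-1.5)) / 8.283 = 550.1 W
E = 550.1 W × 3960 h / 1000 = 2178 kWh
Cost = 2178 × 0.223 = $485.8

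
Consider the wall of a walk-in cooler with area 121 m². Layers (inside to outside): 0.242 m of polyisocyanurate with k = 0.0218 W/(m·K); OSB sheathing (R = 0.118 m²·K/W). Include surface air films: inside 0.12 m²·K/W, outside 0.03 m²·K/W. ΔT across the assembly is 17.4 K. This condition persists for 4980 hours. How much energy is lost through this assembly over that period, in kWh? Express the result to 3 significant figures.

0.242/0.0218 = 11.1
R_total = 0.12 + 11.1 + 0.118 + 0.03 = 11.37 m²·K/W
Q = 121 × 17.4 / 11.37 = 185.2 W
E = 185.2 W × 4980 h / 1000 = 922.2 kWh

922 kWh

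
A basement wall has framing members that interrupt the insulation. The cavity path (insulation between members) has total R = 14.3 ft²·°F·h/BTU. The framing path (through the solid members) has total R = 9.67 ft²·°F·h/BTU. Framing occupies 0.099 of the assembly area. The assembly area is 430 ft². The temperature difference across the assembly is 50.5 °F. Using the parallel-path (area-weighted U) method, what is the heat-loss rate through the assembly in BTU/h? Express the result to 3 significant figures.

1590 BTU/h

U_eff = 0.901/14.3 + 0.099/9.67 = 0.06301 + 0.01024 = 0.07324
R_eff = 1/U_eff = 13.65 ft²·°F·h/BTU
Q = 430 × 50.5 / 13.65 = 1591 BTU/h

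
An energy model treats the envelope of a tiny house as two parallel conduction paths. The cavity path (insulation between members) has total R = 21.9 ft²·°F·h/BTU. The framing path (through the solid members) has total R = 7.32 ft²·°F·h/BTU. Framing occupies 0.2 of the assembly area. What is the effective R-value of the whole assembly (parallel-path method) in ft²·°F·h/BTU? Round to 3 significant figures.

U_eff = 0.8/21.9 + 0.2/7.32 = 0.03653 + 0.02732 = 0.06385
R_eff = 1/U_eff = 15.66 ft²·°F·h/BTU

15.7 ft²·°F·h/BTU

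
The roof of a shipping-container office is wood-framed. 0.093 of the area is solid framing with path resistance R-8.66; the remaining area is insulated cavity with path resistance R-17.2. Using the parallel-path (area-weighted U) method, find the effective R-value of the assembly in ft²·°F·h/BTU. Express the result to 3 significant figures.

U_eff = 0.907/17.2 + 0.093/8.66 = 0.05273 + 0.01074 = 0.06347
R_eff = 1/U_eff = 15.76 ft²·°F·h/BTU

15.8 ft²·°F·h/BTU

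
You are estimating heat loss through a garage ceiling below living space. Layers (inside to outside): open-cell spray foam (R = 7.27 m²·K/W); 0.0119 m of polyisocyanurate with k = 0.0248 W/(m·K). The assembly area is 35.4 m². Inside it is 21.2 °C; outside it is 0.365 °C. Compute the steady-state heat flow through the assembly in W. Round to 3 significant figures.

95.2 W

0.0119/0.0248 = 0.4798
R_total = 7.27 + 0.4798 = 7.75 m²·K/W
Q = A·ΔT/R = 35.4 × (21.2 − 0.365) / 7.75 = 95.17 W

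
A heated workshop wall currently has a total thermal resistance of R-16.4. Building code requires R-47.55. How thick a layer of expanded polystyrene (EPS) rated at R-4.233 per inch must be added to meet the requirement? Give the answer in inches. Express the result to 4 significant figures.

ΔR = 47.55 − 16.4 = 31.15 ft²·°F·h/BTU
L = ΔR / (R/in) = 31.15/4.233 = 7.3588 in

7.359 in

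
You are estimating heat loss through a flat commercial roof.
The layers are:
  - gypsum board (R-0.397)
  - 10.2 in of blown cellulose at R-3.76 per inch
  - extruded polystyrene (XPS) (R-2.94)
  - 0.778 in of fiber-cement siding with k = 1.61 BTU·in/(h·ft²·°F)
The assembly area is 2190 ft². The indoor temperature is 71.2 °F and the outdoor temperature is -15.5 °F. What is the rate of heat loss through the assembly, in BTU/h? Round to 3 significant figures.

10.2 × 3.76 = 38.35
0.778/1.61 = 0.4832
R_total = 0.397 + 38.35 + 2.94 + 0.4832 = 42.17 ft²·°F·h/BTU
Q = A·ΔT/R = 2190 × (71.2 − (-15.5)) / 42.17 = 4502 BTU/h

4500 BTU/h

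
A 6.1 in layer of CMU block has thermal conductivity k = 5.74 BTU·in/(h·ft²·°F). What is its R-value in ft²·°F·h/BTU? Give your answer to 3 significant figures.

R = L/k = 6.1/5.74 = 1.063 ft²·°F·h/BTU

1.06 ft²·°F·h/BTU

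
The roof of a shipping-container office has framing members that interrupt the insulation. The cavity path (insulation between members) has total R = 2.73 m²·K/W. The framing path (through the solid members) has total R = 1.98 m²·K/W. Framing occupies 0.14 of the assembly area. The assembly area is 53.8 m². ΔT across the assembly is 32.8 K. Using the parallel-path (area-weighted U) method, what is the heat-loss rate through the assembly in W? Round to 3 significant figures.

U_eff = 0.86/2.73 + 0.14/1.98 = 0.315 + 0.07071 = 0.3857
R_eff = 1/U_eff = 2.593 m²·K/W
Q = 53.8 × 32.8 / 2.593 = 680.7 W

681 W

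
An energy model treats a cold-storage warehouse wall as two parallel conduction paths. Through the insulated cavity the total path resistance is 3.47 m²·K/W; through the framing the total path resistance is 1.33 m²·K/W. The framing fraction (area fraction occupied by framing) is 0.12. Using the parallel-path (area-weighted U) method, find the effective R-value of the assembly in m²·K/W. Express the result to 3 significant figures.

U_eff = 0.88/3.47 + 0.12/1.33 = 0.2536 + 0.09023 = 0.3438
R_eff = 1/U_eff = 2.908 m²·K/W

2.91 m²·K/W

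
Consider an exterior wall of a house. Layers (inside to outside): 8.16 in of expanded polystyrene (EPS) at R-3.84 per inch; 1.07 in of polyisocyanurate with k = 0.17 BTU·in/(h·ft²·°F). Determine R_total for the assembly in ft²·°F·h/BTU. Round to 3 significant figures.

8.16 × 3.84 = 31.33
1.07/0.17 = 6.294
R_total = 31.33 + 6.294 = 37.63 ft²·°F·h/BTU

37.6 ft²·°F·h/BTU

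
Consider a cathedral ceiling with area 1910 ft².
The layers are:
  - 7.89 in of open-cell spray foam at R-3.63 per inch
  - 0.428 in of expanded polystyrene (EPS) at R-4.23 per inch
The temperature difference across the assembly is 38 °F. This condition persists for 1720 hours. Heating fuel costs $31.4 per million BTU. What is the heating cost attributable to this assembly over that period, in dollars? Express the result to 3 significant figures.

7.89 × 3.63 = 28.64
0.428 × 4.23 = 1.81
R_total = 28.64 + 1.81 = 30.45 ft²·°F·h/BTU
Q = 1910 × 38 / 30.45 = 2383 BTU/h
E = 2383 × 1720 = 4100000 BTU
Cost = 4100000/10⁶ × 31.4 = $128.7

129 dollars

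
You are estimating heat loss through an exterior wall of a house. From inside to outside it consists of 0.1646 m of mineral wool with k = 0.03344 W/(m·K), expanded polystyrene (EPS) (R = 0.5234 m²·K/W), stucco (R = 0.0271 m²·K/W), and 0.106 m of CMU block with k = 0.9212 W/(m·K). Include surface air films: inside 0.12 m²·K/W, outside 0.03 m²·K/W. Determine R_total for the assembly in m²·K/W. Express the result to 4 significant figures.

0.1646/0.03344 = 4.9222
0.106/0.9212 = 0.11507
R_total = 0.12 + 4.9222 + 0.5234 + 0.0271 + 0.11507 + 0.03 = 5.7378 m²·K/W

5.738 m²·K/W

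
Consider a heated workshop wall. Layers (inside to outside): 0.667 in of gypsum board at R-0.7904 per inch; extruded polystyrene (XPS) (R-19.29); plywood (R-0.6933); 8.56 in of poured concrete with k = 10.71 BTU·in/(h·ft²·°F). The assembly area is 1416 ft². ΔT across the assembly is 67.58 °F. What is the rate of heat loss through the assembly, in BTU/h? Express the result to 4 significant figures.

0.667 × 0.7904 = 0.5272
8.56/10.71 = 0.79925
R_total = 0.5272 + 19.29 + 0.6933 + 0.79925 = 21.31 ft²·°F·h/BTU
Q = A·ΔT/R = 1416 × 67.58 / 21.31 = 4490.6 BTU/h

4491 BTU/h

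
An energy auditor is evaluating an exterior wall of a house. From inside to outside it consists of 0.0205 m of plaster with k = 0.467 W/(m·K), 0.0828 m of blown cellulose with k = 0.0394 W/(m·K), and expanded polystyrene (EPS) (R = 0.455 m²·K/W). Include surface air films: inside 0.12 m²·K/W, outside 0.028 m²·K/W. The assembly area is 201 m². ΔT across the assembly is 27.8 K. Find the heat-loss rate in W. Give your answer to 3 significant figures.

0.0205/0.467 = 0.0439
0.0828/0.0394 = 2.102
R_total = 0.12 + 0.0439 + 2.102 + 0.455 + 0.028 = 2.748 m²·K/W
Q = A·ΔT/R = 201 × 27.8 / 2.748 = 2033 W

2030 W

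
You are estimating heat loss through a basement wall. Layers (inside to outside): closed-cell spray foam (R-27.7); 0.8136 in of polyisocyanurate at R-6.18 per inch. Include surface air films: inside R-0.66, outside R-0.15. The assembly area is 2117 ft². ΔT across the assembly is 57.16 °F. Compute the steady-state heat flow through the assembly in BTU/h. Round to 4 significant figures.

3608 BTU/h

0.8136 × 6.18 = 5.028
R_total = 0.66 + 27.7 + 5.028 + 0.15 = 33.538 ft²·°F·h/BTU
Q = A·ΔT/R = 2117 × 57.16 / 33.538 = 3608.1 BTU/h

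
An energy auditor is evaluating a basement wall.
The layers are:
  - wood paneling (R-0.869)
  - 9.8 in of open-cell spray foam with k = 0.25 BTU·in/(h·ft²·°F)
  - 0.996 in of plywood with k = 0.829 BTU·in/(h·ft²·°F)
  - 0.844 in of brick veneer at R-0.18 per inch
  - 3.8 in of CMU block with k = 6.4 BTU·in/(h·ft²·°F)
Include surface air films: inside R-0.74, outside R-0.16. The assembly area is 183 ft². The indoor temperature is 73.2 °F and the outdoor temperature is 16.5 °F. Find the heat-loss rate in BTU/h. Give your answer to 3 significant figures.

9.8/0.25 = 39.2
0.996/0.829 = 1.201
0.844 × 0.18 = 0.1519
3.8/6.4 = 0.5937
R_total = 0.74 + 0.869 + 39.2 + 1.201 + 0.1519 + 0.5937 + 0.16 = 42.92 ft²·°F·h/BTU
Q = A·ΔT/R = 183 × (73.2 − 16.5) / 42.92 = 241.8 BTU/h

242 BTU/h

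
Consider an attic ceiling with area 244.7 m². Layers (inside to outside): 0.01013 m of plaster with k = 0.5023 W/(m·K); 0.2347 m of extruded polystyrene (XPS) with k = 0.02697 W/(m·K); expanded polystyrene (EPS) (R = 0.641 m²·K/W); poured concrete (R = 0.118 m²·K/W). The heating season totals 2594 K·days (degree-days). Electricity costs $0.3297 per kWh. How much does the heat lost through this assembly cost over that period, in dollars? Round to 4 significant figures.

529.7 dollars

0.01013/0.5023 = 0.020167
0.2347/0.02697 = 8.7023
R_total = 0.020167 + 8.7023 + 0.641 + 0.118 = 9.4814 m²·K/W
E = A × HDD × 24 / R / 1000 = 244.7 × 2594 × 24 / 9.4814 / 1000 = 1606.7 kWh
Cost = 1606.7 × 0.3297 = $529.74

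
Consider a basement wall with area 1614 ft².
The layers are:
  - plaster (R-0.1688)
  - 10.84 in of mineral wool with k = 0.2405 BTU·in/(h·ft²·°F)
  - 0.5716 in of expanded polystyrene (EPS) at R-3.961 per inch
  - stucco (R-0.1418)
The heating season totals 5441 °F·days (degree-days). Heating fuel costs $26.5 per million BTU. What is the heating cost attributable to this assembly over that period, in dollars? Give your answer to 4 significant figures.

10.84/0.2405 = 45.073
0.5716 × 3.961 = 2.2641
R_total = 0.1688 + 45.073 + 2.2641 + 0.1418 = 47.647 ft²·°F·h/BTU
E = A × HDD × 24 / R = 1614 × 5441 × 24 / 47.647 = 4423400 BTU
Cost = 4423400/10⁶ × 26.5 = $117.22

117.2 dollars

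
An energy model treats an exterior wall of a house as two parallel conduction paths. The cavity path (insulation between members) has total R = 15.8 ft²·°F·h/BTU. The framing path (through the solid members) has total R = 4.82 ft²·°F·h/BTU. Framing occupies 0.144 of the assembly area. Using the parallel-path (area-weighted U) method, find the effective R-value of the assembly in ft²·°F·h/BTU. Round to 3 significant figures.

11.9 ft²·°F·h/BTU

U_eff = 0.856/15.8 + 0.144/4.82 = 0.05418 + 0.02988 = 0.08405
R_eff = 1/U_eff = 11.9 ft²·°F·h/BTU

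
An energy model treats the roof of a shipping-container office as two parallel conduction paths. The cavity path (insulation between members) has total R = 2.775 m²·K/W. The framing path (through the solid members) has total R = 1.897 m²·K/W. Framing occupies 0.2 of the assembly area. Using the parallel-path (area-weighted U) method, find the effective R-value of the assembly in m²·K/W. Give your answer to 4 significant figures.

2.540 m²·K/W

U_eff = 0.8/2.775 + 0.2/1.897 = 0.28829 + 0.10543 = 0.39372
R_eff = 1/U_eff = 2.5399 m²·K/W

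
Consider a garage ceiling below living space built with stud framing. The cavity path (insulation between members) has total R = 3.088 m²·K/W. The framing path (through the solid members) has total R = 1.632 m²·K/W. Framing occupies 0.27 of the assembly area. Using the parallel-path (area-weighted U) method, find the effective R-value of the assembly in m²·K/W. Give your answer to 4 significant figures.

U_eff = 0.73/3.088 + 0.27/1.632 = 0.2364 + 0.16544 = 0.40184
R_eff = 1/U_eff = 2.4886 m²·K/W

2.489 m²·K/W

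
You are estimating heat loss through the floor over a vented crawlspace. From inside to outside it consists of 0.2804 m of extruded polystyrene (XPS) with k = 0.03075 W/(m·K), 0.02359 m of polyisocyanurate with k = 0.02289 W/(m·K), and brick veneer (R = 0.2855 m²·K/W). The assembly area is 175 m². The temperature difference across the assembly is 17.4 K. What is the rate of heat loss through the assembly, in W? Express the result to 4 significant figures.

0.2804/0.03075 = 9.1187
0.02359/0.02289 = 1.0306
R_total = 9.1187 + 1.0306 + 0.2855 = 10.435 m²·K/W
Q = A·ΔT/R = 175 × 17.4 / 10.435 = 291.81 W

291.8 W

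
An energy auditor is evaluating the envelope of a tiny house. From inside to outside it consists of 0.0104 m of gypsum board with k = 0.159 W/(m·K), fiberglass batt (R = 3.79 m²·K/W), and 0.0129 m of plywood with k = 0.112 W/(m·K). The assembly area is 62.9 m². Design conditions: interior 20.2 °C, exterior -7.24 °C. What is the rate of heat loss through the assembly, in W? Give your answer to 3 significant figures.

435 W

0.0104/0.159 = 0.06541
0.0129/0.112 = 0.1152
R_total = 0.06541 + 3.79 + 0.1152 = 3.971 m²·K/W
Q = A·ΔT/R = 62.9 × (20.2 − (-7.24)) / 3.971 = 434.7 W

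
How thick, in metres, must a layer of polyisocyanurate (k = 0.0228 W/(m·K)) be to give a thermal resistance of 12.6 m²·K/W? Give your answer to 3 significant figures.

L = R·k = 12.6 × 0.0228 = 0.2873 m

0.287 m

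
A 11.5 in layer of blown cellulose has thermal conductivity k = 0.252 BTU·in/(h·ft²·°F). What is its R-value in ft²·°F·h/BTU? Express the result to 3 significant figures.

R = L/k = 11.5/0.252 = 45.63 ft²·°F·h/BTU

45.6 ft²·°F·h/BTU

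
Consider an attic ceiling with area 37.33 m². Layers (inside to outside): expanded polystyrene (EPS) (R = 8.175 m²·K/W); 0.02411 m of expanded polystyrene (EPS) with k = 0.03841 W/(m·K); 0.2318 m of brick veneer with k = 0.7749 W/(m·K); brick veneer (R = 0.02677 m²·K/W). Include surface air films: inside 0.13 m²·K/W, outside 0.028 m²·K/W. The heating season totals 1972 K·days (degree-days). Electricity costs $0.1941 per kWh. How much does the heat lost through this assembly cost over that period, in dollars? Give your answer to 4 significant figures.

36.93 dollars

0.02411/0.03841 = 0.6277
0.2318/0.7749 = 0.29914
R_total = 0.13 + 8.175 + 0.6277 + 0.29914 + 0.02677 + 0.028 = 9.2866 m²·K/W
E = A × HDD × 24 / R / 1000 = 37.33 × 1972 × 24 / 9.2866 / 1000 = 190.25 kWh
Cost = 190.25 × 0.1941 = $36.927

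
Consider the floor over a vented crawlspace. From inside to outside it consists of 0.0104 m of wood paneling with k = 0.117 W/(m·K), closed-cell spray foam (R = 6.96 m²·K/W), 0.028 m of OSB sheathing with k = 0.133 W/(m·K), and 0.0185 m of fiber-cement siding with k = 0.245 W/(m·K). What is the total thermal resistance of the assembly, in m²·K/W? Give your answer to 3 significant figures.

7.33 m²·K/W

0.0104/0.117 = 0.08889
0.028/0.133 = 0.2105
0.0185/0.245 = 0.07551
R_total = 0.08889 + 6.96 + 0.2105 + 0.07551 = 7.335 m²·K/W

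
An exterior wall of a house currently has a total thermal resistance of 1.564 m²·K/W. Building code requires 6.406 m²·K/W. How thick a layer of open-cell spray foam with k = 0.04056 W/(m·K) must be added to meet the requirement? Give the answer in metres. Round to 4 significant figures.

ΔR = 6.406 − 1.564 = 4.842 m²·K/W
L = ΔR × k = 4.842 × 0.04056 = 0.19639 m

0.1964 m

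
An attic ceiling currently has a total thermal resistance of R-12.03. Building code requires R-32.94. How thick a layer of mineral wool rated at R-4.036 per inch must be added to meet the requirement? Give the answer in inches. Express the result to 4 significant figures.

5.181 in

ΔR = 32.94 − 12.03 = 20.91 ft²·°F·h/BTU
L = ΔR / (R/in) = 20.91/4.036 = 5.1809 in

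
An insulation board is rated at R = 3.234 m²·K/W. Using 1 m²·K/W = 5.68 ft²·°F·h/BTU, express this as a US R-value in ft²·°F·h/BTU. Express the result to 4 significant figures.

18.37 ft²·°F·h/BTU

R_US = 3.234 × 5.68 = 18.369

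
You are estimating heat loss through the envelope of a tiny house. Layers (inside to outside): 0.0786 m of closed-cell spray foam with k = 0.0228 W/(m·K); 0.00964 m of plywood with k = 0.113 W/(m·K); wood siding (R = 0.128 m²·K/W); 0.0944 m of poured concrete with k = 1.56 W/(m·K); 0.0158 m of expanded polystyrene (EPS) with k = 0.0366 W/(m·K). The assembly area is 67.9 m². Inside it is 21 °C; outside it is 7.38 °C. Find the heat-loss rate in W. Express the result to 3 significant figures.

223 W

0.0786/0.0228 = 3.447
0.00964/0.113 = 0.08531
0.0944/1.56 = 0.06051
0.0158/0.0366 = 0.4317
R_total = 3.447 + 0.08531 + 0.128 + 0.06051 + 0.4317 = 4.153 m²·K/W
Q = A·ΔT/R = 67.9 × (21 − 7.38) / 4.153 = 222.7 W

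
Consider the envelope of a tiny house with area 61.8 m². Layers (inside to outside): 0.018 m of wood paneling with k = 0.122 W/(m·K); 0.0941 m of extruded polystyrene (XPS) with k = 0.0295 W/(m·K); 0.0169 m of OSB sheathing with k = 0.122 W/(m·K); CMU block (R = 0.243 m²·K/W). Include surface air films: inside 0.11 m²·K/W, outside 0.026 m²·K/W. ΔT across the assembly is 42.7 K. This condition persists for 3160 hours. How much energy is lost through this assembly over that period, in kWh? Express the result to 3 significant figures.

0.018/0.122 = 0.1475
0.0941/0.0295 = 3.19
0.0169/0.122 = 0.1385
R_total = 0.11 + 0.1475 + 3.19 + 0.1385 + 0.243 + 0.026 = 3.855 m²·K/W
Q = 61.8 × 42.7 / 3.855 = 684.5 W
E = 684.5 W × 3160 h / 1000 = 2163 kWh

2160 kWh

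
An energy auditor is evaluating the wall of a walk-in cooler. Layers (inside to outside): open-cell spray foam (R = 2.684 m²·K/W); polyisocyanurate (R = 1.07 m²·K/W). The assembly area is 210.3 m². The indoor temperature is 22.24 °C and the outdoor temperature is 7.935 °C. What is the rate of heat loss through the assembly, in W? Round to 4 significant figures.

801.4 W

R_total = 2.684 + 1.07 = 3.754 m²·K/W
Q = A·ΔT/R = 210.3 × (22.24 − 7.935) / 3.754 = 801.37 W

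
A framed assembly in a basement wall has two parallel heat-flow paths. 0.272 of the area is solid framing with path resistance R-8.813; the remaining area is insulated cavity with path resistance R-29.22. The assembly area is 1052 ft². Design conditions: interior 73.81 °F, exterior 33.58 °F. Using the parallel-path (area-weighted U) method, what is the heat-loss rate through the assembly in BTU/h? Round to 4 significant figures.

2361 BTU/h

U_eff = 0.728/29.22 + 0.272/8.813 = 0.024914 + 0.030863 = 0.055778
R_eff = 1/U_eff = 17.928 ft²·°F·h/BTU
Q = 1052 × (73.81 − 33.58) / 17.928 = 2360.6 BTU/h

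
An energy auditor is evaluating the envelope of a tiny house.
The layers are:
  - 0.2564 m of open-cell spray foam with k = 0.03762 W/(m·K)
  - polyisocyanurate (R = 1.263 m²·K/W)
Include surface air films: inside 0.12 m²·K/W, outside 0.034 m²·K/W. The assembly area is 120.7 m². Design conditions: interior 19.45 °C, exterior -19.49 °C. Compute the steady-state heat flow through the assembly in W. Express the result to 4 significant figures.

0.2564/0.03762 = 6.8155
R_total = 0.12 + 6.8155 + 1.263 + 0.034 = 8.2325 m²·K/W
Q = A·ΔT/R = 120.7 × (19.45 − (-19.49)) / 8.2325 = 570.91 W

570.9 W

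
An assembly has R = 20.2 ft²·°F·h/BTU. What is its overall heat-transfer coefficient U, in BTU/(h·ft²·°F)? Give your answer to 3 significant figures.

U = 1/R = 1/20.2 = 0.0495

0.0495 BTU/(h·ft²·°F)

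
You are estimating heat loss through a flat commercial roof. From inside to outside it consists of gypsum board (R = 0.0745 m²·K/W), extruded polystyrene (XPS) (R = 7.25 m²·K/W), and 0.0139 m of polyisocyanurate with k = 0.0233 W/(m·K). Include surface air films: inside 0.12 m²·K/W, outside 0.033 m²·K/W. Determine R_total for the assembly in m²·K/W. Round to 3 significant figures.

8.07 m²·K/W

0.0139/0.0233 = 0.5966
R_total = 0.12 + 0.0745 + 7.25 + 0.5966 + 0.033 = 8.074 m²·K/W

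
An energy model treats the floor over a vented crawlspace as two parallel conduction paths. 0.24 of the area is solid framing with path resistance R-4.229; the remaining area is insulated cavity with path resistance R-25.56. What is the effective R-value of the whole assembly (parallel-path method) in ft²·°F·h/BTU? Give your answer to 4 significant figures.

U_eff = 0.76/25.56 + 0.24/4.229 = 0.029734 + 0.056751 = 0.086485
R_eff = 1/U_eff = 11.563 ft²·°F·h/BTU

11.56 ft²·°F·h/BTU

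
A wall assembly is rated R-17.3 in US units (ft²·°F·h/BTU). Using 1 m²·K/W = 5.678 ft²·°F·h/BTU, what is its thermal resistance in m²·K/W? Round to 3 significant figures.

R_SI = 17.3/5.678 = 3.047

3.05 m²·K/W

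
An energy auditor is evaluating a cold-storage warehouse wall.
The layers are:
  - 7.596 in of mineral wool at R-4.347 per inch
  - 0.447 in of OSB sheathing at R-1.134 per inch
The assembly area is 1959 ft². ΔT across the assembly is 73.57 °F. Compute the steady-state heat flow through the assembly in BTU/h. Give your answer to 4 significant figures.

4299 BTU/h

7.596 × 4.347 = 33.02
0.447 × 1.134 = 0.5069
R_total = 33.02 + 0.5069 = 33.527 ft²·°F·h/BTU
Q = A·ΔT/R = 1959 × 73.57 / 33.527 = 4298.8 BTU/h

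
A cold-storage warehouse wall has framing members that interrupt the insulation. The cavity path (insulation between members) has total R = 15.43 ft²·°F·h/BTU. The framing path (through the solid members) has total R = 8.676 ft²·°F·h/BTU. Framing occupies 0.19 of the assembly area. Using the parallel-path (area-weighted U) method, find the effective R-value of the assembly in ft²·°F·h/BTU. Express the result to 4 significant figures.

13.44 ft²·°F·h/BTU

U_eff = 0.81/15.43 + 0.19/8.676 = 0.052495 + 0.021899 = 0.074395
R_eff = 1/U_eff = 13.442 ft²·°F·h/BTU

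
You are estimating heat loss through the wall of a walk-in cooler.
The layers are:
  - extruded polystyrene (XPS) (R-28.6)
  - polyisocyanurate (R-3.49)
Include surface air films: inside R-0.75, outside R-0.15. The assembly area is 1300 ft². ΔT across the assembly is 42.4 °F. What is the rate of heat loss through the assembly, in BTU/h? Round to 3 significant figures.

1670 BTU/h

R_total = 0.75 + 28.6 + 3.49 + 0.15 = 32.99 ft²·°F·h/BTU
Q = A·ΔT/R = 1300 × 42.4 / 32.99 = 1671 BTU/h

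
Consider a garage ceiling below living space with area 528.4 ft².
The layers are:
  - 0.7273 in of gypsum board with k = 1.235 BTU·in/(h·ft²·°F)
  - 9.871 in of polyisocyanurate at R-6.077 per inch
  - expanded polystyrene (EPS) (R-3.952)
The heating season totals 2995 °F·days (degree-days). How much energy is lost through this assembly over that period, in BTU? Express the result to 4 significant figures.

588600 BTU

0.7273/1.235 = 0.58891
9.871 × 6.077 = 59.986
R_total = 0.58891 + 59.986 + 3.952 = 64.527 ft²·°F·h/BTU
E = A × HDD × 24 / R = 528.4 × 2995 × 24 / 64.527 = 588610 BTU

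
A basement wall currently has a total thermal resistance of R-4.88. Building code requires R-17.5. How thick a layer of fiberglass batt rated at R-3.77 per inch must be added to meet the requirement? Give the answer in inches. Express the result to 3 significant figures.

3.35 in

ΔR = 17.5 − 4.88 = 12.62 ft²·°F·h/BTU
L = ΔR / (R/in) = 12.62/3.77 = 3.347 in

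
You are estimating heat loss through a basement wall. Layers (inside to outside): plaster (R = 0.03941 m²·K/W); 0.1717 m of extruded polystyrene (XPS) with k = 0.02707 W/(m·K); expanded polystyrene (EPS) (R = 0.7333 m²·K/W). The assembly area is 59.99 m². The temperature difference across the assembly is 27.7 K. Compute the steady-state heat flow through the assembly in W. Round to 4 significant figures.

233.5 W

0.1717/0.02707 = 6.3428
R_total = 0.03941 + 6.3428 + 0.7333 = 7.1155 m²·K/W
Q = A·ΔT/R = 59.99 × 27.7 / 7.1155 = 233.53 W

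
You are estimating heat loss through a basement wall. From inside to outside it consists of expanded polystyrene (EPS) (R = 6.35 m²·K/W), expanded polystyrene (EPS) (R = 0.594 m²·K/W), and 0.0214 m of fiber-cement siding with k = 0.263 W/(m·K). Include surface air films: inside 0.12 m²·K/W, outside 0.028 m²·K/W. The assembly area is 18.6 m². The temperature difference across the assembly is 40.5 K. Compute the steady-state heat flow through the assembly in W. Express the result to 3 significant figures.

0.0214/0.263 = 0.08137
R_total = 0.12 + 6.35 + 0.594 + 0.08137 + 0.028 = 7.173 m²·K/W
Q = A·ΔT/R = 18.6 × 40.5 / 7.173 = 105 W

105 W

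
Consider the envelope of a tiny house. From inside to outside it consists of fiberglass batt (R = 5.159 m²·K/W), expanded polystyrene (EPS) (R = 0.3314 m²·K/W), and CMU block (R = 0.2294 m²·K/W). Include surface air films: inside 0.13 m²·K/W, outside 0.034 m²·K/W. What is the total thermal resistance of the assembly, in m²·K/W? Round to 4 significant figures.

R_total = 0.13 + 5.159 + 0.3314 + 0.2294 + 0.034 = 5.8838 m²·K/W

5.884 m²·K/W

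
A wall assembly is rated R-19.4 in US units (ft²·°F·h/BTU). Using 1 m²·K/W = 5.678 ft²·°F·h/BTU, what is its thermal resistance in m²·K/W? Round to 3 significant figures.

R_SI = 19.4/5.678 = 3.417

3.42 m²·K/W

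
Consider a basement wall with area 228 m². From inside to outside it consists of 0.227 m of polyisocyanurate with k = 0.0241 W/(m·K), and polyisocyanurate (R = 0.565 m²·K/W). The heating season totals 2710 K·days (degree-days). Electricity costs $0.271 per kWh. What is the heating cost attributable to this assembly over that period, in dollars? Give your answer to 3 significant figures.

403 dollars

0.227/0.0241 = 9.419
R_total = 9.419 + 0.565 = 9.984 m²·K/W
E = A × HDD × 24 / R / 1000 = 228 × 2710 × 24 / 9.984 / 1000 = 1485 kWh
Cost = 1485 × 0.271 = $402.5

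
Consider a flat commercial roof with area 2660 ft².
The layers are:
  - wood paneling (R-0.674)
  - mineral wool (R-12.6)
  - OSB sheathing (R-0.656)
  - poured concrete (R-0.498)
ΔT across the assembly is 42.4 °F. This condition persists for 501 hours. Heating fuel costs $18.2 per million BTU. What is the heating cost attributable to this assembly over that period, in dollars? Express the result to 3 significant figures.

R_total = 0.674 + 12.6 + 0.656 + 0.498 = 14.43 ft²·°F·h/BTU
Q = 2660 × 42.4 / 14.43 = 7817 BTU/h
E = 7817 × 501 = 3916000 BTU
Cost = 3916000/10⁶ × 18.2 = $71.28

71.3 dollars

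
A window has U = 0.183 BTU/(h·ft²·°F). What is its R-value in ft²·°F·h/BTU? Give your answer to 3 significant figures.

5.46 ft²·°F·h/BTU

R = 1/U = 1/0.183 = 5.464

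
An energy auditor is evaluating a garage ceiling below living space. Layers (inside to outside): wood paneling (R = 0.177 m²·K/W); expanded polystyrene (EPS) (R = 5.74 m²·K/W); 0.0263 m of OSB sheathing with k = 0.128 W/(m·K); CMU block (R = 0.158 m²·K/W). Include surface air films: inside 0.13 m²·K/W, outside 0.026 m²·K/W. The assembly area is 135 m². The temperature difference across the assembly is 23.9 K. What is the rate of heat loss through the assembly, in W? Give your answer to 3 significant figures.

0.0263/0.128 = 0.2055
R_total = 0.13 + 0.177 + 5.74 + 0.2055 + 0.158 + 0.026 = 6.436 m²·K/W
Q = A·ΔT/R = 135 × 23.9 / 6.436 = 501.3 W

501 W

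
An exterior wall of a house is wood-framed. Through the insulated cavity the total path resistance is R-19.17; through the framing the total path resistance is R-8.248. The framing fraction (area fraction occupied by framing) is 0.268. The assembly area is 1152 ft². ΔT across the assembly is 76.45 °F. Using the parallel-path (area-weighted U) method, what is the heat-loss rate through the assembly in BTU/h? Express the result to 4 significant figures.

U_eff = 0.732/19.17 + 0.268/8.248 = 0.038185 + 0.032493 = 0.070677
R_eff = 1/U_eff = 14.149 ft²·°F·h/BTU
Q = 1152 × 76.45 / 14.149 = 6224.6 BTU/h

6225 BTU/h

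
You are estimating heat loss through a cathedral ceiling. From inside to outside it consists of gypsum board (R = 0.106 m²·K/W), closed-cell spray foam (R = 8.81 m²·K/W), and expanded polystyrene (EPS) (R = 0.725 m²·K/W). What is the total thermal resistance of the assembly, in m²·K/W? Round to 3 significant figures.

9.64 m²·K/W

R_total = 0.106 + 8.81 + 0.725 = 9.641 m²·K/W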